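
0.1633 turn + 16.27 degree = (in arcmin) 4503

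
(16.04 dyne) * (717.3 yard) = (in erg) 1.052e+06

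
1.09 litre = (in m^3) 0.00109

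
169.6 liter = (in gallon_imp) 37.31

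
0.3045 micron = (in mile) 1.892e-10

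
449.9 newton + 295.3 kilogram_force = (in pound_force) 752.2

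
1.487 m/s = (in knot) 2.89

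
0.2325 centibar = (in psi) 0.03372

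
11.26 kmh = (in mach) 0.009186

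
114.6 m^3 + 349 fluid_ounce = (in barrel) 720.9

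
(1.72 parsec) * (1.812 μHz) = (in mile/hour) 2.151e+11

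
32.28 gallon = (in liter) 122.2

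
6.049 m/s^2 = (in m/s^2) 6.049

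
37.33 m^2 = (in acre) 0.009224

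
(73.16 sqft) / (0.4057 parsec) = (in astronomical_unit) 3.629e-27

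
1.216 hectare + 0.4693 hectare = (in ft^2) 1.814e+05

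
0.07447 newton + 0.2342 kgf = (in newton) 2.371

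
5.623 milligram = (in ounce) 0.0001983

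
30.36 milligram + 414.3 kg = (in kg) 414.3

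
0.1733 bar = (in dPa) 1.733e+05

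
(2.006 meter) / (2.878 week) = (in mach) 3.385e-09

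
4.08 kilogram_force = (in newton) 40.01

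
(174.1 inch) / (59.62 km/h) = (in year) 8.467e-09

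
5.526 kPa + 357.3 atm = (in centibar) 3.621e+04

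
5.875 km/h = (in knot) 3.172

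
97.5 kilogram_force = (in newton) 956.1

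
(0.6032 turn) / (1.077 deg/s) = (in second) 201.6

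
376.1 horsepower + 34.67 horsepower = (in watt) 3.063e+05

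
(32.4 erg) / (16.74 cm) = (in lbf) 4.351e-06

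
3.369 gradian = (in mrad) 52.92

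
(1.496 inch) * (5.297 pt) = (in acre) 1.755e-08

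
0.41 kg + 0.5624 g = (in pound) 0.9051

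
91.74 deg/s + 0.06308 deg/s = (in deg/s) 91.8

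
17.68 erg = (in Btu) 1.676e-09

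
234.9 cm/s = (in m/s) 2.349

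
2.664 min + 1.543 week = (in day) 10.8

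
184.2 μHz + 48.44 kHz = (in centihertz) 4.844e+06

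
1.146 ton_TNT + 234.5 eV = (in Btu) 4.545e+06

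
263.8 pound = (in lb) 263.8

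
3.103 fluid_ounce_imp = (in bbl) 0.0005545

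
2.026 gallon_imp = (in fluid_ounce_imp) 324.2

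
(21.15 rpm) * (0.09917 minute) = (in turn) 2.097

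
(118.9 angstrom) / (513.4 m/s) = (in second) 2.316e-11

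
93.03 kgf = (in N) 912.3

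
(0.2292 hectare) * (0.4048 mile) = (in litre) 1.493e+09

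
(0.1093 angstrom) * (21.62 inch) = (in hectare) 6.002e-16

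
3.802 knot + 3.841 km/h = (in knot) 5.876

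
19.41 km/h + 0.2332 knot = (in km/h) 19.84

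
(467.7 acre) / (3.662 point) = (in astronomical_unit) 0.009794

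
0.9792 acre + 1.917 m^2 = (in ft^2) 4.267e+04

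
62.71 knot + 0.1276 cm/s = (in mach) 0.09475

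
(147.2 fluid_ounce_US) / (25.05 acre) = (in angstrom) 429.4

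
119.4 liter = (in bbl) 0.751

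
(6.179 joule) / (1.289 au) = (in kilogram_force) 3.268e-12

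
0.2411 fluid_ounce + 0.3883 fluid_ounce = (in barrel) 0.0001171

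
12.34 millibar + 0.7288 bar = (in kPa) 74.11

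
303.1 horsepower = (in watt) 2.26e+05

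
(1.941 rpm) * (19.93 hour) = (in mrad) 1.458e+07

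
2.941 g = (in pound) 0.006484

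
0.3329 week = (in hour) 55.93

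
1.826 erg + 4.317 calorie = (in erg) 1.806e+08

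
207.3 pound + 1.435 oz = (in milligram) 9.407e+07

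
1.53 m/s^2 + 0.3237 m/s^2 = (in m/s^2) 1.854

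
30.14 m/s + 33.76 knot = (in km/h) 171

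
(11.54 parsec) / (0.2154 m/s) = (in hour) 4.592e+14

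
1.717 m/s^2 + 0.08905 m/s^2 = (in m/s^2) 1.806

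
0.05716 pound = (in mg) 2.593e+04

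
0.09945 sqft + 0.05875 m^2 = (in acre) 1.68e-05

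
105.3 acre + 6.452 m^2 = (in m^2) 4.261e+05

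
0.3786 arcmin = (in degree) 0.00631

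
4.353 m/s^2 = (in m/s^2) 4.353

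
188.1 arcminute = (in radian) 0.05472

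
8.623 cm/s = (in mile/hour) 0.1929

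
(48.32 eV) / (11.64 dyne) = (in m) 6.651e-14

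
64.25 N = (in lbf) 14.44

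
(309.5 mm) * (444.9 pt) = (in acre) 1.2e-05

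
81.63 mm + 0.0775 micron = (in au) 5.457e-13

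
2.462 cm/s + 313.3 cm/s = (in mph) 7.063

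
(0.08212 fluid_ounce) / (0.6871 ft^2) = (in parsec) 1.233e-21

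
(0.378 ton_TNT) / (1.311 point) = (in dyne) 3.42e+17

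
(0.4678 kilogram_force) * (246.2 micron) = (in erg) 1.129e+04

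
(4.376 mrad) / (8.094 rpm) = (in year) 1.637e-10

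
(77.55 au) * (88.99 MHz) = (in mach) 3.032e+18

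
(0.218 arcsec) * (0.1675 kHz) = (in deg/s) 0.01014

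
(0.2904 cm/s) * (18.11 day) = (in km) 4.544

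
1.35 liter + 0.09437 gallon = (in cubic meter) 0.001707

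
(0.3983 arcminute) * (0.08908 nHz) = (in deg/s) 5.913e-13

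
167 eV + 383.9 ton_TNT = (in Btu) 1.522e+09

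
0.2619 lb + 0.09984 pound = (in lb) 0.3617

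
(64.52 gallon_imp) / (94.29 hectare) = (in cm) 3.111e-05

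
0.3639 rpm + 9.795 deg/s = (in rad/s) 0.2091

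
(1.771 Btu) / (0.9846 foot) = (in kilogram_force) 634.9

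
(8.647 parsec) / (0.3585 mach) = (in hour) 6.072e+11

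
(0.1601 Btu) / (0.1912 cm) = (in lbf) 1.986e+04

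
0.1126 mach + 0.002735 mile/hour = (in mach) 0.1126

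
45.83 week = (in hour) 7699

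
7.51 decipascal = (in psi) 0.0001089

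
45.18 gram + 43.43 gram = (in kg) 0.08861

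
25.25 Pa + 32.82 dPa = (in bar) 0.0002853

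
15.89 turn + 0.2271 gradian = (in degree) 5721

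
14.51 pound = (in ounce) 232.2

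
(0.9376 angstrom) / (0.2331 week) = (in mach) 1.953e-18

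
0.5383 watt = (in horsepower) 0.0007219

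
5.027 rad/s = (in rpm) 48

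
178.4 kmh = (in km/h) 178.4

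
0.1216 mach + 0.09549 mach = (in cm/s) 7392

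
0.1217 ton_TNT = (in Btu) 4.826e+05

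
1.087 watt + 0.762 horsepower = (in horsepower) 0.7635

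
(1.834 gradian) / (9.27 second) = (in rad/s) 0.003108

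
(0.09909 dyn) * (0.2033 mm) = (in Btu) 1.909e-13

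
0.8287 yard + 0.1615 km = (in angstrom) 1.623e+12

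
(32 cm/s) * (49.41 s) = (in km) 0.01581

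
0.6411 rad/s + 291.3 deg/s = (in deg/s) 328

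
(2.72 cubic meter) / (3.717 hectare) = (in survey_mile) 4.547e-08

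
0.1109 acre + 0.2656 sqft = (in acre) 0.1109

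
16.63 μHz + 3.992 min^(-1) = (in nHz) 6.655e+07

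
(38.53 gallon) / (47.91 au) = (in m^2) 2.035e-14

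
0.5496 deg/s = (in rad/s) 0.009592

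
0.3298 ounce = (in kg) 0.00935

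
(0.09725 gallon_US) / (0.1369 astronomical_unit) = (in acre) 4.442e-18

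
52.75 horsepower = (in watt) 3.934e+04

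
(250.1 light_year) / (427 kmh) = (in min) 3.325e+14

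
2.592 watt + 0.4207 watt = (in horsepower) 0.00404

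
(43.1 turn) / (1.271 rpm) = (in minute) 33.91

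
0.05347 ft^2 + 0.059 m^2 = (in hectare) 6.397e-06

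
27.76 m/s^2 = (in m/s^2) 27.76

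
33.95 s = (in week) 5.613e-05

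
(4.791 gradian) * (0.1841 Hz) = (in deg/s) 0.7938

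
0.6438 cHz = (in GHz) 6.438e-12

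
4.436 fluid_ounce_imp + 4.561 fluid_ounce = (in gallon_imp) 0.0574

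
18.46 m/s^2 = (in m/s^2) 18.46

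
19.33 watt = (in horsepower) 0.02592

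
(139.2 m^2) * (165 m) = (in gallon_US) 6.068e+06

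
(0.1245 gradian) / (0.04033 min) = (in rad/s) 0.0008082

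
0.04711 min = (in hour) 0.0007852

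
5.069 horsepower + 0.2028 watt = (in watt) 3780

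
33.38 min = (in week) 0.003312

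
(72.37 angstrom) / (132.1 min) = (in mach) 2.682e-15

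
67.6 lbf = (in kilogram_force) 30.66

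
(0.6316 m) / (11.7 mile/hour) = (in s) 0.1208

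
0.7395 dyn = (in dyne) 0.7395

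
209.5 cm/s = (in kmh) 7.542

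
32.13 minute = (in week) 0.003188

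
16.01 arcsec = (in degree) 0.004447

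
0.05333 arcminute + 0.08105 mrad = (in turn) 1.537e-05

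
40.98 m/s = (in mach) 0.1204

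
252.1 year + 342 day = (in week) 1.319e+04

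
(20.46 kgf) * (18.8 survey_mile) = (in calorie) 1.451e+06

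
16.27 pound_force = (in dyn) 7.237e+06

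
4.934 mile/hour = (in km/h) 7.941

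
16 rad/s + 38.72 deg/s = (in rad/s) 16.68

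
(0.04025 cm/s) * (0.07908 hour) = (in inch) 4.511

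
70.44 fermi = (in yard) 7.703e-14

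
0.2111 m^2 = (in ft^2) 2.272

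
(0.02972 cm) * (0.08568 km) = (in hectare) 2.546e-06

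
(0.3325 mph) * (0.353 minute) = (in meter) 3.148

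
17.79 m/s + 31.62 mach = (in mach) 31.67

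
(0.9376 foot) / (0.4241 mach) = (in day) 2.291e-08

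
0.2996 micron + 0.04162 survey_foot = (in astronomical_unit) 8.48e-14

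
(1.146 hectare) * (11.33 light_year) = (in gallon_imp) 2.702e+23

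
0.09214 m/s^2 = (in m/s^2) 0.09214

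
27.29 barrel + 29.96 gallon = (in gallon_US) 1176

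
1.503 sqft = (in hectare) 1.396e-05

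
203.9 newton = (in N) 203.9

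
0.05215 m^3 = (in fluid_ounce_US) 1763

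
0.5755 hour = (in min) 34.53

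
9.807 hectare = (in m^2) 9.807e+04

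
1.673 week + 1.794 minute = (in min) 1.687e+04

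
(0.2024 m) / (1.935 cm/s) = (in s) 10.46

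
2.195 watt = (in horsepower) 0.002944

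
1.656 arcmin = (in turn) 7.667e-05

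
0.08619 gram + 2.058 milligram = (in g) 0.08825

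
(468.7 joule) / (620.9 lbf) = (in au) 1.134e-12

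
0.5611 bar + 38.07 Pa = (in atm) 0.5541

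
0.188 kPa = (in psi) 0.02727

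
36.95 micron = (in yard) 4.041e-05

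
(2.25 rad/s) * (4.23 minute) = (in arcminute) 1.963e+06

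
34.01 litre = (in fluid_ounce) 1150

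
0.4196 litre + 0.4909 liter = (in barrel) 0.005727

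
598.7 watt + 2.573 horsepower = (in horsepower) 3.376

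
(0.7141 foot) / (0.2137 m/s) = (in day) 1.179e-05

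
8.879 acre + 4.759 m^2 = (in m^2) 3.594e+04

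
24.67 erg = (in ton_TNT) 5.896e-16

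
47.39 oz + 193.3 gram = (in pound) 3.388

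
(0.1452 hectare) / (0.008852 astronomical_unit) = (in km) 1.096e-09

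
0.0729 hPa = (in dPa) 72.9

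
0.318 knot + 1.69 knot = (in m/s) 1.033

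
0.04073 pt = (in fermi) 1.437e+10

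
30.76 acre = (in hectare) 12.45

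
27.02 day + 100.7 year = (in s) 3.178e+09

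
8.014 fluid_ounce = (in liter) 0.237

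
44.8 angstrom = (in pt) 1.27e-05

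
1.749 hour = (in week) 0.01041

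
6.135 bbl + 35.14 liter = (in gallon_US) 267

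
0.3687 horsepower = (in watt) 274.9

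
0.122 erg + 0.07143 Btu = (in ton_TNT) 1.801e-08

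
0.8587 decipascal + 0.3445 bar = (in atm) 0.34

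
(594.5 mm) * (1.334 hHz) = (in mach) 0.2329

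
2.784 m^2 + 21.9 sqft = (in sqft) 51.87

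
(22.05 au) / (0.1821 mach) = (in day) 6.157e+05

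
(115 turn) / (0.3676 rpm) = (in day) 0.2173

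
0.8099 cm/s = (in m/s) 0.008099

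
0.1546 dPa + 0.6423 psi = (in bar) 0.04429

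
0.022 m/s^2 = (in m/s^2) 0.022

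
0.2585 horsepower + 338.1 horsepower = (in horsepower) 338.4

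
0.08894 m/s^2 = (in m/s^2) 0.08894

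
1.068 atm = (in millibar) 1082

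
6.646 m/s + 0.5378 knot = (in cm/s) 692.3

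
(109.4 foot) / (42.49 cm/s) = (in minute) 1.308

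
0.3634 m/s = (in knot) 0.7064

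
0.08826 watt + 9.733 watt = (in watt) 9.821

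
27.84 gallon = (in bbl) 0.6629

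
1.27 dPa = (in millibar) 0.00127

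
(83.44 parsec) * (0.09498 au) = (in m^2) 3.658e+28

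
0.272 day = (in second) 2.35e+04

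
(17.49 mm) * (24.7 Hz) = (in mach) 0.001269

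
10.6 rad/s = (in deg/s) 607.3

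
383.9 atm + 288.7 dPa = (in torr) 2.918e+05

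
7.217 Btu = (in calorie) 1820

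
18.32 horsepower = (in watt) 1.366e+04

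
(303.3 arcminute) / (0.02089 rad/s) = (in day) 4.888e-05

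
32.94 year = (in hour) 2.886e+05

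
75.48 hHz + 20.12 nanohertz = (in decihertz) 7.548e+04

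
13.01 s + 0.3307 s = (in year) 4.23e-07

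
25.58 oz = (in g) 725.2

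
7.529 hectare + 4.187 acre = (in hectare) 9.223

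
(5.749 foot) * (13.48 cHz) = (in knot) 0.4592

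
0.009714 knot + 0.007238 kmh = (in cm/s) 0.7008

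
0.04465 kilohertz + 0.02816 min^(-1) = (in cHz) 4465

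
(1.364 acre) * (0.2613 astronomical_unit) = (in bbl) 1.357e+15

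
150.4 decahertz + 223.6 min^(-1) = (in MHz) 0.001508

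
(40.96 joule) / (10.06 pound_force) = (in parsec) 2.966e-17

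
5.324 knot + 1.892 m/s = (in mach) 0.0136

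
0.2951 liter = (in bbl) 0.001856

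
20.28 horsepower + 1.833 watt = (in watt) 1.512e+04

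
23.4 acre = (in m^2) 9.47e+04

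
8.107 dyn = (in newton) 8.107e-05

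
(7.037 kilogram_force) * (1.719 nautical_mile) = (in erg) 2.197e+12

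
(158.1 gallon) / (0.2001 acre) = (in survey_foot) 0.002425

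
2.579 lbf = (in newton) 11.47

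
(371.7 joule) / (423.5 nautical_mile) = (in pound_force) 0.0001065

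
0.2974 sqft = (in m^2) 0.02763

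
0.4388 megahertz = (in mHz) 4.388e+08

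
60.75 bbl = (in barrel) 60.75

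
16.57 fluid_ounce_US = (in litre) 0.49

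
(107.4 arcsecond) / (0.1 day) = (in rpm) 5.755e-07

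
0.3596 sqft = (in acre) 8.255e-06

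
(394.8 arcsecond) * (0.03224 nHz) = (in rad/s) 6.171e-14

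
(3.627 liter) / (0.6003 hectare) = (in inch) 2.379e-05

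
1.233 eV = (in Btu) 1.872e-22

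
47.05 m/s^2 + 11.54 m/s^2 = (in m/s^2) 58.59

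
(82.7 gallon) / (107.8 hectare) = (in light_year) 3.07e-23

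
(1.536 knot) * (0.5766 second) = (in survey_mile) 0.0002831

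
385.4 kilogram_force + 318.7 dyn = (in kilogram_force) 385.4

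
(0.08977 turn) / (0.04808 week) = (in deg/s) 0.001111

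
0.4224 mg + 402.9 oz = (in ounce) 402.9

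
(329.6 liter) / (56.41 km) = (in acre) 1.444e-09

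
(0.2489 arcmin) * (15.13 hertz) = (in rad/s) 0.001095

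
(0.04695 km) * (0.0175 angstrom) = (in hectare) 8.216e-15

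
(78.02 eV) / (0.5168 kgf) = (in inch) 9.71e-17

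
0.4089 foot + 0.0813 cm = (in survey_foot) 0.4116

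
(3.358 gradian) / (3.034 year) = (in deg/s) 3.159e-08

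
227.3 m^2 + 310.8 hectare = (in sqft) 3.346e+07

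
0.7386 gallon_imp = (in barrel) 0.02112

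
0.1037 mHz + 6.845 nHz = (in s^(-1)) 0.0001037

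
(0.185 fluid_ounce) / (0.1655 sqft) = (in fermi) 3.558e+11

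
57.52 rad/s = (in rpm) 549.3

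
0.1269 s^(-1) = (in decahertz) 0.01269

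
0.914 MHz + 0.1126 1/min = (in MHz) 0.914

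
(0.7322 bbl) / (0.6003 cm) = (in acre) 0.004792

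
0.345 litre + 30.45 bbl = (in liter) 4842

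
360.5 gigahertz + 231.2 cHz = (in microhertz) 3.605e+17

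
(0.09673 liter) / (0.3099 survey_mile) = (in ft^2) 2.088e-06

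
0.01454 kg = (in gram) 14.54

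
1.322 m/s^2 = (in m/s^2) 1.322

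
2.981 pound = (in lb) 2.981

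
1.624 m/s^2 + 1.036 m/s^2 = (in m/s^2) 2.66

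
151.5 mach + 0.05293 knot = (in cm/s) 5.159e+06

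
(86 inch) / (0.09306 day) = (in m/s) 0.0002717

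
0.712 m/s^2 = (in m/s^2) 0.712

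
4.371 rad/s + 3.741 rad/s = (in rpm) 77.46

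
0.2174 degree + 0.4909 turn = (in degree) 176.9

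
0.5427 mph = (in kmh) 0.8734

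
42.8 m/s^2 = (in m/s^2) 42.8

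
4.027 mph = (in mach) 0.005287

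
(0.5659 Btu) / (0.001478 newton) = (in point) 1.145e+09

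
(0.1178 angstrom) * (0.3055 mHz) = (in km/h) 1.296e-14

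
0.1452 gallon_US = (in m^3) 0.0005496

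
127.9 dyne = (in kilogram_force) 0.0001304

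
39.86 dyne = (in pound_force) 8.961e-05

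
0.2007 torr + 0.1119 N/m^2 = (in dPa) 268.7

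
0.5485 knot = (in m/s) 0.2822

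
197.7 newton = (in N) 197.7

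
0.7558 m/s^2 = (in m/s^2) 0.7558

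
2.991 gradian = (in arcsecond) 9691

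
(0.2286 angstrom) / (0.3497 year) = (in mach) 6.088e-21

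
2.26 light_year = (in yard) 2.338e+16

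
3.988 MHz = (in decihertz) 3.988e+07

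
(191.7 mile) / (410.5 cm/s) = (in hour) 20.88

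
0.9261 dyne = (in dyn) 0.9261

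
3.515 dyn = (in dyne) 3.515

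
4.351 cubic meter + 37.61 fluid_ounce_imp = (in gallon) 1150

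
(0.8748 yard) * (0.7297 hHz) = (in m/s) 58.37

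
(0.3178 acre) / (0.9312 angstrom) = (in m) 1.381e+13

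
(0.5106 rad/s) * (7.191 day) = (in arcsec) 6.543e+10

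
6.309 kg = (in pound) 13.91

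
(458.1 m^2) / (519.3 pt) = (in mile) 1.554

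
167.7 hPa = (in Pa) 1.677e+04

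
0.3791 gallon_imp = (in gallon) 0.4553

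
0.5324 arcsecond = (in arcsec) 0.5324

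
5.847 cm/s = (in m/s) 0.05847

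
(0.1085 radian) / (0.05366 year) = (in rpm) 6.123e-07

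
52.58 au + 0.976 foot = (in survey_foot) 2.581e+13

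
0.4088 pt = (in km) 1.442e-07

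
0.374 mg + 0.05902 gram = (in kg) 5.939e-05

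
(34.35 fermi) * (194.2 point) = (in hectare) 2.353e-19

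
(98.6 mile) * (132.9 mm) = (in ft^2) 2.27e+05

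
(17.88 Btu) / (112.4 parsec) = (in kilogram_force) 5.546e-16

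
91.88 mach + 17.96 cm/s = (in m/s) 3.129e+04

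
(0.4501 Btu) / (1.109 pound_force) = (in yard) 105.3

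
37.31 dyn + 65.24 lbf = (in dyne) 2.902e+07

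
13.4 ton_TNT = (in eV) 3.499e+29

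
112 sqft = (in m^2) 10.41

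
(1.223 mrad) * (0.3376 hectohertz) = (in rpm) 0.3943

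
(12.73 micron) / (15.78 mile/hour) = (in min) 3.008e-08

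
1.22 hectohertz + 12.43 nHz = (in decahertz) 12.2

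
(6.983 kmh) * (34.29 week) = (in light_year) 4.252e-09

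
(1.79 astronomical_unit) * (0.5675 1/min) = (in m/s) 2.533e+09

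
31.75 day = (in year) 0.08699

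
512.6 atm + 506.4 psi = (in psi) 8040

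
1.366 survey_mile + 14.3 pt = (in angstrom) 2.198e+13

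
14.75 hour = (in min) 885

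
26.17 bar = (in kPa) 2617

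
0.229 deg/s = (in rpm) 0.03817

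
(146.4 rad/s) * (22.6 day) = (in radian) 2.859e+08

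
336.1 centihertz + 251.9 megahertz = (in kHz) 2.519e+05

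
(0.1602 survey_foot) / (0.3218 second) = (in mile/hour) 0.3394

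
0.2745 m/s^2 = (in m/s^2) 0.2745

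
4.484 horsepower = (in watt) 3344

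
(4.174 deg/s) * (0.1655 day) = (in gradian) 6.632e+04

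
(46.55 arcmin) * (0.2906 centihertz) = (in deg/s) 0.002255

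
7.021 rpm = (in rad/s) 0.7352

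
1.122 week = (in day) 7.854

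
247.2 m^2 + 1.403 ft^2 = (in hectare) 0.02473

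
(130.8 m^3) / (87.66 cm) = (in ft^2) 1606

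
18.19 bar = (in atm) 17.95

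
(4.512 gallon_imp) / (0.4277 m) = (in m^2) 0.04796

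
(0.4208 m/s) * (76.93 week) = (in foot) 6.423e+07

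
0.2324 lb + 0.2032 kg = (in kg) 0.3086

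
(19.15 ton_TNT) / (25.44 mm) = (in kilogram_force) 3.212e+11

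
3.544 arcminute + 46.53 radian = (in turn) 7.406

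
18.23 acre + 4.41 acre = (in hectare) 9.162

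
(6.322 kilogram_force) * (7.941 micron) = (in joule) 0.0004923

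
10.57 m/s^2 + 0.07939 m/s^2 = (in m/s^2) 10.65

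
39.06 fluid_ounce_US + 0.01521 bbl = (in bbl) 0.02248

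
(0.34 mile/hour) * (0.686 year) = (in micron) 3.288e+12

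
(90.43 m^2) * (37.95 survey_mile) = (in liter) 5.523e+09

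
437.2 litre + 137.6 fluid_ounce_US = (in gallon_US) 116.6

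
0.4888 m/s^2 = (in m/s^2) 0.4888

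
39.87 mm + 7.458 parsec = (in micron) 2.301e+23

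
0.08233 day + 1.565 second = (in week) 0.01176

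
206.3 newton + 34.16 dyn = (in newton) 206.3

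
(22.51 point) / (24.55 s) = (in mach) 9.5e-07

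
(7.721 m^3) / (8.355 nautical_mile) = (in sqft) 0.005371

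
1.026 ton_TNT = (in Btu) 4.069e+06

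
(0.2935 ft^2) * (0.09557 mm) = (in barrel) 1.639e-05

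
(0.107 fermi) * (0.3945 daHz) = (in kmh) 1.52e-15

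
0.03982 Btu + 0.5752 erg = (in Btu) 0.03982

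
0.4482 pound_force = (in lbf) 0.4482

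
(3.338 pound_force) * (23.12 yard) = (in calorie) 75.02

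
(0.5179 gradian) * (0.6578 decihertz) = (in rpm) 0.00511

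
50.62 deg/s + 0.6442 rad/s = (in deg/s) 87.53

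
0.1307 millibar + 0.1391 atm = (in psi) 2.046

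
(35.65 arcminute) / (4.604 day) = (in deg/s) 1.494e-06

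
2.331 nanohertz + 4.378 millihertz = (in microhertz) 4378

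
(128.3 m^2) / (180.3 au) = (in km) 4.757e-15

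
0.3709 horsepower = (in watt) 276.6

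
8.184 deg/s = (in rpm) 1.364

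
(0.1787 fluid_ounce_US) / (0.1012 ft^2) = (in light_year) 5.941e-20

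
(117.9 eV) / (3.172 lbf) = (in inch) 5.271e-17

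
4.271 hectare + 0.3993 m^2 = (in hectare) 4.271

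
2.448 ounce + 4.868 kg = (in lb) 10.89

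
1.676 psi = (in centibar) 11.56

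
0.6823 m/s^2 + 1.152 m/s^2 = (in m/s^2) 1.834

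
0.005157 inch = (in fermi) 1.31e+11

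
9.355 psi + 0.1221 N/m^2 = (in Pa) 6.45e+04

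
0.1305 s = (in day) 1.51e-06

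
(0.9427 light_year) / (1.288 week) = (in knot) 2.226e+10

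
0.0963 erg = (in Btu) 9.127e-12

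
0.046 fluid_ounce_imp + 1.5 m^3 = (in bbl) 9.435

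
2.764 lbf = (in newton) 12.29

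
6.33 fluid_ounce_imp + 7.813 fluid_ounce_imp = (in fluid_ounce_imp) 14.14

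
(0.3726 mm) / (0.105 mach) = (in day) 1.206e-10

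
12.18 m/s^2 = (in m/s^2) 12.18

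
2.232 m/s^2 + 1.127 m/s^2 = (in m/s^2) 3.359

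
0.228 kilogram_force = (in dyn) 2.236e+05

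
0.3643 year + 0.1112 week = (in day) 133.7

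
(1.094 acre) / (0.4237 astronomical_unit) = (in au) 4.669e-19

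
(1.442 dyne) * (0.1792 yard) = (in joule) 2.363e-06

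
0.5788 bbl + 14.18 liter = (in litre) 106.2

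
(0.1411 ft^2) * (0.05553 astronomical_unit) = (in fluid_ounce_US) 3.682e+12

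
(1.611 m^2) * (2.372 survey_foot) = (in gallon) 307.7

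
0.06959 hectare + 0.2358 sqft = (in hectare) 0.06959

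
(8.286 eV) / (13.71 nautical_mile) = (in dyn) 5.228e-18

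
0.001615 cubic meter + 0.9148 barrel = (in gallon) 38.85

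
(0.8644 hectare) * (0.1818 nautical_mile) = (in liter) 2.91e+09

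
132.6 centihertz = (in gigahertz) 1.326e-09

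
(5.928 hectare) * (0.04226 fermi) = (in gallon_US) 6.618e-10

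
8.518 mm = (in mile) 5.293e-06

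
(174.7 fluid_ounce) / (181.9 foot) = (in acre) 2.303e-08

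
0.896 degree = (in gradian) 0.9956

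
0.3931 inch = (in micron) 9985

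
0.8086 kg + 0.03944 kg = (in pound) 1.87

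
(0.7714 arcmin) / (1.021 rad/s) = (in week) 3.634e-10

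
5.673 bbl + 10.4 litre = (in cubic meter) 0.9123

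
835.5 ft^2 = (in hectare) 0.007762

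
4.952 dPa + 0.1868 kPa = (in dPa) 1873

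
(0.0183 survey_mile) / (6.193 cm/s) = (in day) 0.005504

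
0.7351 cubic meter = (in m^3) 0.7351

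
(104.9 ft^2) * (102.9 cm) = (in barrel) 63.08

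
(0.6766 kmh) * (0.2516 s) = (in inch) 1.862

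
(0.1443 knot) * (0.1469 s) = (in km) 1.091e-05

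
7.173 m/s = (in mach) 0.02107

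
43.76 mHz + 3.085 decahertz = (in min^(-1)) 1854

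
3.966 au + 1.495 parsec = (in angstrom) 4.613e+26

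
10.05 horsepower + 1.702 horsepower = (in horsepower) 11.75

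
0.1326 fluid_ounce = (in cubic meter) 3.921e-06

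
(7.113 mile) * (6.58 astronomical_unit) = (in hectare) 1.127e+12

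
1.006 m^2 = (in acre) 0.0002486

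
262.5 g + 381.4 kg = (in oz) 1.346e+04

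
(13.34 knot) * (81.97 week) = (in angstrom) 3.402e+18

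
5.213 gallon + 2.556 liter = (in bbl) 0.1402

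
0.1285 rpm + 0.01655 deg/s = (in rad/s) 0.01375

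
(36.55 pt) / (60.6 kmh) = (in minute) 1.277e-05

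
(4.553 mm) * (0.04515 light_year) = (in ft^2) 2.093e+13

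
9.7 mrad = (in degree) 0.5558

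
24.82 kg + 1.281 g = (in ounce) 875.5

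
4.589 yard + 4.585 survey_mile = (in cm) 7.383e+05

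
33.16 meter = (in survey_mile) 0.0206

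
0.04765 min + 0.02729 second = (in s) 2.886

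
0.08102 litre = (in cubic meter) 8.102e-05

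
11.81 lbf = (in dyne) 5.253e+06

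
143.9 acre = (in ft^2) 6.268e+06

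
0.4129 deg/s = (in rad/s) 0.007206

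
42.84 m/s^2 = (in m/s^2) 42.84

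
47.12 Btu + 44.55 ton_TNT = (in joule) 1.864e+11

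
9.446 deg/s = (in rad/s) 0.1649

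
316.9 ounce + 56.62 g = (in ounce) 318.9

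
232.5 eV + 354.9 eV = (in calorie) 2.249e-17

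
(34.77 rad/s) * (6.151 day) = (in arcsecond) 3.811e+12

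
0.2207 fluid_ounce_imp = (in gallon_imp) 0.001379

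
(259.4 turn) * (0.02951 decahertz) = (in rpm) 4593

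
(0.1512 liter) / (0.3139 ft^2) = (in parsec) 1.68e-19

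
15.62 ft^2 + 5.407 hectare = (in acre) 13.36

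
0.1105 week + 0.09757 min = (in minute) 1114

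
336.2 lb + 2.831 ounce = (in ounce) 5382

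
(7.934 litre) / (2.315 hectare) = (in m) 3.427e-07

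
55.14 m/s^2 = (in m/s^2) 55.14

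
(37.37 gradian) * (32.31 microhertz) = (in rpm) 0.0001811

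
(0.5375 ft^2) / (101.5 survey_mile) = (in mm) 0.0003057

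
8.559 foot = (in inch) 102.7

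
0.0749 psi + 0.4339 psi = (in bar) 0.03508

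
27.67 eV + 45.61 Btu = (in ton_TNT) 1.15e-05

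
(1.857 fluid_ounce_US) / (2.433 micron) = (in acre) 0.005578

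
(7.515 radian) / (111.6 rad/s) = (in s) 0.06734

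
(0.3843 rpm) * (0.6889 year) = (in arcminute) 3.006e+09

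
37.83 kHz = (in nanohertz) 3.783e+13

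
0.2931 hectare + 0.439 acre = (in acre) 1.163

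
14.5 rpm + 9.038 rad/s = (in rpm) 100.8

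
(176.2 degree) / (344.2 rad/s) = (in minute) 0.0001489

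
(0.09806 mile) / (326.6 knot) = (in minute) 0.01565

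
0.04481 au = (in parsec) 2.172e-07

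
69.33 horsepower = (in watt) 5.17e+04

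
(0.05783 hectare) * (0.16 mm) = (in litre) 92.53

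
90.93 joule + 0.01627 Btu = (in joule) 108.1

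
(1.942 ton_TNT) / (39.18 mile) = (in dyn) 1.289e+10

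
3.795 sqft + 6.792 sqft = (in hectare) 9.836e-05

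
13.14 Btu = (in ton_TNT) 3.313e-06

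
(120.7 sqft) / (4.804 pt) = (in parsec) 2.144e-13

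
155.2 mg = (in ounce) 0.005475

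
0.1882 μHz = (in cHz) 1.882e-05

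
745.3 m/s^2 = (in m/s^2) 745.3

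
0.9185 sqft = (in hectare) 8.533e-06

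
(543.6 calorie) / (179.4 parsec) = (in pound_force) 9.237e-17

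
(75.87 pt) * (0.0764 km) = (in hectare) 0.0002045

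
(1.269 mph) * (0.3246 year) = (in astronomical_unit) 3.882e-05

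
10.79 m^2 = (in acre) 0.002666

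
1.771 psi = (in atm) 0.1205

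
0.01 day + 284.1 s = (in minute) 19.13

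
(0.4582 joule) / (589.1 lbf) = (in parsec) 5.667e-21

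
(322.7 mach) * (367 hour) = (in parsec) 4.705e-06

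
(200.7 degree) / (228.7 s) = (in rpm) 0.1463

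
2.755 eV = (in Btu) 4.184e-22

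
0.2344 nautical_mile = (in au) 2.902e-09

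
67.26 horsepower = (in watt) 5.016e+04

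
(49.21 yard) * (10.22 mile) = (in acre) 182.9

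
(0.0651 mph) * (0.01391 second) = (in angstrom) 4.048e+06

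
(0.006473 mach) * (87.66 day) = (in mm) 1.669e+10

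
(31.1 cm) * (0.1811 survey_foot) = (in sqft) 0.1848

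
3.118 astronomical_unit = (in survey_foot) 1.53e+12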